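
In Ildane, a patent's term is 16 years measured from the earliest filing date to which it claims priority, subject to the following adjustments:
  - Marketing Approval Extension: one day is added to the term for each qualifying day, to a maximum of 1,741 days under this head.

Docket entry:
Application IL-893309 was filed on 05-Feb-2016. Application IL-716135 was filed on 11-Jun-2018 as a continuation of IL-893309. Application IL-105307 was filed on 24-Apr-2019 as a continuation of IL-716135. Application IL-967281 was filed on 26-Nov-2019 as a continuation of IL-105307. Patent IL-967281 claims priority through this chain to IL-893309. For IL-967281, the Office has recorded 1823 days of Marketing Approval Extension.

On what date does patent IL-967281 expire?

2036-11-11

Earliest priority filing: 5 February 2016.
Base term: 5 February 2016 + 16 years → 5 February 2032.
Marketing Approval Extension: 1823 days claimed exceeds the 1741-day cap, so +1741 days → 11 November 2036.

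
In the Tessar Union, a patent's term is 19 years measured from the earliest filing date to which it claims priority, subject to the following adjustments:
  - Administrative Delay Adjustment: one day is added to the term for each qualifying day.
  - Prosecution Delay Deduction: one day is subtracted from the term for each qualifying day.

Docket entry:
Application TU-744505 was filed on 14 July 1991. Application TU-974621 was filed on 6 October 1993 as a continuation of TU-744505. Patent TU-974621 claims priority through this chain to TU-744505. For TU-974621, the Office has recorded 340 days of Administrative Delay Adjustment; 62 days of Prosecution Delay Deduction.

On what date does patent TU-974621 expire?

Earliest priority filing: 14 July 1991.
Base term: 14 July 1991 + 19 years → 14 July 2010.
Administrative Delay Adjustment: +340 days → 19 June 2011.
Prosecution Delay Deduction: −62 days → 18 April 2011.

April 18, 2011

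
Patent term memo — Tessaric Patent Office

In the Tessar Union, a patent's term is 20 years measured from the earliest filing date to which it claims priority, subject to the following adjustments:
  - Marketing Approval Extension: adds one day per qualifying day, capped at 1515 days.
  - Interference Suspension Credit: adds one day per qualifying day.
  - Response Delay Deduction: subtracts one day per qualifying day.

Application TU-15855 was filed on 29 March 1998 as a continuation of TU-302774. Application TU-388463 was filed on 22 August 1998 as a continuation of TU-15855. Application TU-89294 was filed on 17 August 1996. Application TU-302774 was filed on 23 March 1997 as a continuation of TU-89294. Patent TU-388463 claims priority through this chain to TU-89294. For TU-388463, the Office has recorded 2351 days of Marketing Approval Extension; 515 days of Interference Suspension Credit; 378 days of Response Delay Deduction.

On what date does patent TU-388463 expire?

Earliest priority filing: 17 August 1996.
Base term: 17 August 1996 + 20 years → 17 August 2016.
Marketing Approval Extension: 2351 days claimed exceeds the 1515-day cap, so +1515 days → 10 October 2020.
Interference Suspension Credit: +515 days → 9 March 2022.
Response Delay Deduction: −378 days → 24 February 2021.

February 24, 2021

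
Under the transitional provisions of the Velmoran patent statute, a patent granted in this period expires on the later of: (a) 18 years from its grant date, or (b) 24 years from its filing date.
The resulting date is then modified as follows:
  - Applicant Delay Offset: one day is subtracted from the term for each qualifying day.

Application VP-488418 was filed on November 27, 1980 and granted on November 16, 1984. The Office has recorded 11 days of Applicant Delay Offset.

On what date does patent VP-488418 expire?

2004-11-16

(a) grant + 18 years → 16 November 2002.
(b) filing + 24 years → 27 November 2004.
Later of the two: 27 November 2004.
Applicant Delay Offset: −11 days → 16 November 2004.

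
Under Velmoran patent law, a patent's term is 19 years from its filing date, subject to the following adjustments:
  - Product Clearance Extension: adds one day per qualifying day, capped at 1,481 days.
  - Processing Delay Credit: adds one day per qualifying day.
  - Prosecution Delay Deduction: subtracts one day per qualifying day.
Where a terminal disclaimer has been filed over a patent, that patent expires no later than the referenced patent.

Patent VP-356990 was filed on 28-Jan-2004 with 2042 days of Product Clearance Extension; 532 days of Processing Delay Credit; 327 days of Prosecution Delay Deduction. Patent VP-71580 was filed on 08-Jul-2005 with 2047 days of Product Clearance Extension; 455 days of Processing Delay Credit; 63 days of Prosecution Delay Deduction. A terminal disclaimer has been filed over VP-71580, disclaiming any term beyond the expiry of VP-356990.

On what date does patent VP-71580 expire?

Natural term of VP-71580:
  Base: filing + 19 years → 8 July 2024.
  Product Clearance Extension: 2047 days claimed exceeds the 1481-day cap, so +1481 days → 28 July 2028.
  Processing Delay Credit: +455 days → 26 October 2029.
  Prosecution Delay Deduction: −63 days → 24 August 2029.
Expiry of referenced patent VP-356990:
  Base: filing + 19 years → 28 January 2023.
  Product Clearance Extension: 2042 days claimed exceeds the 1481-day cap, so +1481 days → 17 February 2027.
  Processing Delay Credit: +532 days → 2 August 2028.
  Prosecution Delay Deduction: −327 days → 10 September 2027.
Terminal disclaimer: VP-71580 expires on the earlier of 24 August 2029 and 10 September 2027.

September 10, 2027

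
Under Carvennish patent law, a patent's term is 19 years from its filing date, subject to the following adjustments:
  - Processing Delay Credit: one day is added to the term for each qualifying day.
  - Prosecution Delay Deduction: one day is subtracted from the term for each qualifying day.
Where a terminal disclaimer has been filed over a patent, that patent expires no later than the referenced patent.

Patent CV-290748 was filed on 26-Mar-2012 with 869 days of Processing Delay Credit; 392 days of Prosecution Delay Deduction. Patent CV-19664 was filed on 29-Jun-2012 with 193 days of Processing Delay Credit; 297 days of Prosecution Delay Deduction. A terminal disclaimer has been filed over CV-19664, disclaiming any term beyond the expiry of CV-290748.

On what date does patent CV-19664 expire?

March 17, 2031

Natural term of CV-19664:
  Base: filing + 19 years → 29 June 2031.
  Processing Delay Credit: +193 days → 8 January 2032.
  Prosecution Delay Deduction: −297 days → 17 March 2031.
Expiry of referenced patent CV-290748:
  Base: filing + 19 years → 26 March 2031.
  Processing Delay Credit: +869 days → 11 August 2033.
  Prosecution Delay Deduction: −392 days → 15 July 2032.
Terminal disclaimer: CV-19664 expires on the earlier of 17 March 2031 and 15 July 2032.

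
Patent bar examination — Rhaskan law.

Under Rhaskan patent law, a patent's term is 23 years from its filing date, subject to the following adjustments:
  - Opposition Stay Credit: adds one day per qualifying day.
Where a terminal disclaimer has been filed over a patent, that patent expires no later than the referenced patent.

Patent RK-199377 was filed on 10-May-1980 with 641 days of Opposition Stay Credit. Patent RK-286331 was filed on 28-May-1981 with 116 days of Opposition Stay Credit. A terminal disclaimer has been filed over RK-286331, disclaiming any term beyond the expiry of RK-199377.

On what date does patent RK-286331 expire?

2004-09-21

Natural term of RK-286331:
  Base: filing + 23 years → 28 May 2004.
  Opposition Stay Credit: +116 days → 21 September 2004.
Expiry of referenced patent RK-199377:
  Base: filing + 23 years → 10 May 2003.
  Opposition Stay Credit: +641 days → 9 February 2005.
Terminal disclaimer: RK-286331 expires on the earlier of 21 September 2004 and 9 February 2005.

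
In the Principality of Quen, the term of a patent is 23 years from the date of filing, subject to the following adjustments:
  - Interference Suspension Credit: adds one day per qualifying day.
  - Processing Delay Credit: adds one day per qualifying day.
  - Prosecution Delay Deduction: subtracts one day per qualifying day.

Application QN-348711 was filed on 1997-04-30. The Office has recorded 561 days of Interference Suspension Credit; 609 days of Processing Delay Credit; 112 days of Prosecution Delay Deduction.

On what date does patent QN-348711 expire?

2023-03-24

Base term: filing date + 23 years → 30 April 2020.
Interference Suspension Credit: +561 days → 12 November 2021.
Processing Delay Credit: +609 days → 14 July 2023.
Prosecution Delay Deduction: −112 days → 24 March 2023.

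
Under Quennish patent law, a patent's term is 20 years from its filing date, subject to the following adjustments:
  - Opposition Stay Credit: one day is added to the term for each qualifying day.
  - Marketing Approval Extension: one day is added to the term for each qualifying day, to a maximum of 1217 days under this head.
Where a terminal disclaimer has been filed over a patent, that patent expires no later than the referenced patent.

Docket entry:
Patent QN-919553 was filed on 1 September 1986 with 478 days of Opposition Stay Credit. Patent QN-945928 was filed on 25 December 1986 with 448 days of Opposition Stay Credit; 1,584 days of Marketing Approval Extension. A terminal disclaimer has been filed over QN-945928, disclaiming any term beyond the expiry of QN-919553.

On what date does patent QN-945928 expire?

Natural term of QN-945928:
  Base: filing + 20 years → 25 December 2006.
  Opposition Stay Credit: +448 days → 17 March 2008.
  Marketing Approval Extension: 1584 days claimed exceeds the 1217-day cap, so +1217 days → 17 July 2011.
Expiry of referenced patent QN-919553:
  Base: filing + 20 years → 1 September 2006.
  Opposition Stay Credit: +478 days → 23 December 2007.
Terminal disclaimer: QN-945928 expires on the earlier of 17 July 2011 and 23 December 2007.

2007-12-23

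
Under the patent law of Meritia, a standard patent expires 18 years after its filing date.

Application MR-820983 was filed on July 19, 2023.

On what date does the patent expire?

Filing date + 18 years → 19 July 2041.

July 19, 2041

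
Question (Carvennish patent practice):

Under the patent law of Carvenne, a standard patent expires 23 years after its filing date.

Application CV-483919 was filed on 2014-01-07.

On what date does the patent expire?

Filing date + 23 years → 7 January 2037.

January 7, 2037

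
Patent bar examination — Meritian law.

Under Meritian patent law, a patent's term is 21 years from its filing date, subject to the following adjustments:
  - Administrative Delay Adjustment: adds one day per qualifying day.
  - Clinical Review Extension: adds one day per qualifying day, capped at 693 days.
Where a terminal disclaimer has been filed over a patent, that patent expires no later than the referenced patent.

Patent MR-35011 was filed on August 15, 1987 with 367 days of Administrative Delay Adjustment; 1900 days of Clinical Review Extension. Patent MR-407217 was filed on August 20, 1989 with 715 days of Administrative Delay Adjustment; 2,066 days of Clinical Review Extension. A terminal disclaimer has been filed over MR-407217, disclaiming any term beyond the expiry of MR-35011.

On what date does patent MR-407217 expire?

Natural term of MR-407217:
  Base: filing + 21 years → 20 August 2010.
  Administrative Delay Adjustment: +715 days → 4 August 2012.
  Clinical Review Extension: 2066 days claimed exceeds the 693-day cap, so +693 days → 28 June 2014.
Expiry of referenced patent MR-35011:
  Base: filing + 21 years → 15 August 2008.
  Administrative Delay Adjustment: +367 days → 17 August 2009.
  Clinical Review Extension: 1900 days claimed exceeds the 693-day cap, so +693 days → 11 July 2011.
Terminal disclaimer: MR-407217 expires on the earlier of 28 June 2014 and 11 July 2011.

July 11, 2011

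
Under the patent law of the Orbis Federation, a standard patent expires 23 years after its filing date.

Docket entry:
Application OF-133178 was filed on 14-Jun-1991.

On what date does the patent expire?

Filing date + 23 years → 14 June 2014.

June 14, 2014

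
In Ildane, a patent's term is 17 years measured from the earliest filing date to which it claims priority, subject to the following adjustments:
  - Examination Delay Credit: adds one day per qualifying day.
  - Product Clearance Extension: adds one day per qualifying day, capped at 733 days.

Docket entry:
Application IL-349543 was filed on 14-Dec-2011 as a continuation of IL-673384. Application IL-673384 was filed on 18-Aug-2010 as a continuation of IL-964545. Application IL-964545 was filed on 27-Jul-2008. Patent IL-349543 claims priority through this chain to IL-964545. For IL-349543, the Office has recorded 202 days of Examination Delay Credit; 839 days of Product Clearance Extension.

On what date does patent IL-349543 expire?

Earliest priority filing: 27 July 2008.
Base term: 27 July 2008 + 17 years → 27 July 2025.
Examination Delay Credit: +202 days → 14 February 2026.
Product Clearance Extension: 839 days claimed exceeds the 733-day cap, so +733 days → 17 February 2028.

2028-02-17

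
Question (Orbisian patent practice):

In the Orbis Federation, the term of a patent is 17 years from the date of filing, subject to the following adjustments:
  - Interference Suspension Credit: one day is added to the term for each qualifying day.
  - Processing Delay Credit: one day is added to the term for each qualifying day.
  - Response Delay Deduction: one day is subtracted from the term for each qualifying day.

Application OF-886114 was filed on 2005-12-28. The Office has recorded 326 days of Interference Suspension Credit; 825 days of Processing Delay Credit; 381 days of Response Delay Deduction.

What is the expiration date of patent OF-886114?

2025-02-05

Base term: filing date + 17 years → 28 December 2022.
Interference Suspension Credit: +326 days → 19 November 2023.
Processing Delay Credit: +825 days → 21 February 2026.
Response Delay Deduction: −381 days → 5 February 2025.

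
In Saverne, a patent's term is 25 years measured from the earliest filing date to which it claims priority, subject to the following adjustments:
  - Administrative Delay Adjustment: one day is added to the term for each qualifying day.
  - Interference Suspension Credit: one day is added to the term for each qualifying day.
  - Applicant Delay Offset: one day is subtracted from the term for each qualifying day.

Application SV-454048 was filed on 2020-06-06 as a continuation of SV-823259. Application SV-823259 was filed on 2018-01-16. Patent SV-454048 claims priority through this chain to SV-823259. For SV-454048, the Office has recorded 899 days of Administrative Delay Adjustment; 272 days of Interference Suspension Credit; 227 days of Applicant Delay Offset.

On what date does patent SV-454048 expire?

Earliest priority filing: 16 January 2018.
Base term: 16 January 2018 + 25 years → 16 January 2043.
Administrative Delay Adjustment: +899 days → 3 July 2045.
Interference Suspension Credit: +272 days → 1 April 2046.
Applicant Delay Offset: −227 days → 17 August 2045.

2045-08-17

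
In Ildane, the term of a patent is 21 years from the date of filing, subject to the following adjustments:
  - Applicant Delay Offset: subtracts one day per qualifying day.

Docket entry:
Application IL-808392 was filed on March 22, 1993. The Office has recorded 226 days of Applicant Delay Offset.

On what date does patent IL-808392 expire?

August 8, 2013

Base term: filing date + 21 years → 22 March 2014.
Applicant Delay Offset: −226 days → 8 August 2013.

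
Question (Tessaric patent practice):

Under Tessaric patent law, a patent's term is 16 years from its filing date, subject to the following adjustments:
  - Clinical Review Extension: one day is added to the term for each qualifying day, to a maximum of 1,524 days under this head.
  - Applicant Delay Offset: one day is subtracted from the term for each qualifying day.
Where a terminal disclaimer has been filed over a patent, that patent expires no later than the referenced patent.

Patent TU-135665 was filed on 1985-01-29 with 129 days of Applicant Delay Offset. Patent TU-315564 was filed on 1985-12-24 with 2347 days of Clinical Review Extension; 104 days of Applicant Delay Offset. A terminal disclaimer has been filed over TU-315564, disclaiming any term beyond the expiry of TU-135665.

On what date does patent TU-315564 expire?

September 22, 2000

Natural term of TU-315564:
  Base: filing + 16 years → 24 December 2001.
  Clinical Review Extension: 2347 days claimed exceeds the 1524-day cap, so +1524 days → 25 February 2006.
  Applicant Delay Offset: −104 days → 13 November 2005.
Expiry of referenced patent TU-135665:
  Base: filing + 16 years → 29 January 2001.
  Applicant Delay Offset: −129 days → 22 September 2000.
Terminal disclaimer: TU-315564 expires on the earlier of 13 November 2005 and 22 September 2000.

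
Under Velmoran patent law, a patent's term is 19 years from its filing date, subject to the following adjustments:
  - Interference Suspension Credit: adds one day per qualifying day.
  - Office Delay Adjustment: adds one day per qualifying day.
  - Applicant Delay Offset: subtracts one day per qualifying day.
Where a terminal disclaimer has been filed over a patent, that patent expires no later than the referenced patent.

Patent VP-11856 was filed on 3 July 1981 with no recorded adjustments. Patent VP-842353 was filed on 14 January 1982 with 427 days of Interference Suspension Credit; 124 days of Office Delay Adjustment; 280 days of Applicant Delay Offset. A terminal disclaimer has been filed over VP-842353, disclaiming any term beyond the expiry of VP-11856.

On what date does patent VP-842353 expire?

2000-07-03

Natural term of VP-842353:
  Base: filing + 19 years → 14 January 2001.
  Interference Suspension Credit: +427 days → 17 March 2002.
  Office Delay Adjustment: +124 days → 19 July 2002.
  Applicant Delay Offset: −280 days → 12 October 2001.
Expiry of referenced patent VP-11856:
  Base: filing + 19 years → 3 July 2000.
Terminal disclaimer: VP-842353 expires on the earlier of 12 October 2001 and 3 July 2000.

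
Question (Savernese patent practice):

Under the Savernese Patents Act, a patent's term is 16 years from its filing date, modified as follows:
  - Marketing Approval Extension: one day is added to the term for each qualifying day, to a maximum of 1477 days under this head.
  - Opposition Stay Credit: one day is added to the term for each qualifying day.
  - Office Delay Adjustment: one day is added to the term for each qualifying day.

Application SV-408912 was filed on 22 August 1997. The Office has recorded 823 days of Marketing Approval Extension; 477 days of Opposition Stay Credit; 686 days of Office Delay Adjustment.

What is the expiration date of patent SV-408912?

Base term: filing date + 16 years → 22 August 2013.
Marketing Approval Extension: 823 days (within the 1477-day cap) → +823 days → 23 November 2015.
Opposition Stay Credit: +477 days → 14 March 2017.
Office Delay Adjustment: +686 days → 29 January 2019.

January 29, 2019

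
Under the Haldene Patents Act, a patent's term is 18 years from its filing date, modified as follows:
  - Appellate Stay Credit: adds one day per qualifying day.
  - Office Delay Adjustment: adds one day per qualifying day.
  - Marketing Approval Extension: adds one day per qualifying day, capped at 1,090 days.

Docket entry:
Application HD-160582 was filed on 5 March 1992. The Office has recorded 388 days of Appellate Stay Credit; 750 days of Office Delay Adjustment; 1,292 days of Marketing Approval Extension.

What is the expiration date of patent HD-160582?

April 10, 2016

Base term: filing date + 18 years → 5 March 2010.
Appellate Stay Credit: +388 days → 28 March 2011.
Office Delay Adjustment: +750 days → 16 April 2013.
Marketing Approval Extension: 1292 days claimed exceeds the 1090-day cap, so +1090 days → 10 April 2016.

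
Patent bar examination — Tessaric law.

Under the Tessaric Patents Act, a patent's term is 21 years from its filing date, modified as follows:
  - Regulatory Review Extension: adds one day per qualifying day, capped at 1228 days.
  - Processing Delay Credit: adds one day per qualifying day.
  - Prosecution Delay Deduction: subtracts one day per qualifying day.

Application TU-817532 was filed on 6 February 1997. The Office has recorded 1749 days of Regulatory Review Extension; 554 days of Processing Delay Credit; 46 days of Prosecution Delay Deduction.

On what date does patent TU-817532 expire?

November 8, 2022

Base term: filing date + 21 years → 6 February 2018.
Regulatory Review Extension: 1749 days claimed exceeds the 1228-day cap, so +1228 days → 18 June 2021.
Processing Delay Credit: +554 days → 24 December 2022.
Prosecution Delay Deduction: −46 days → 8 November 2022.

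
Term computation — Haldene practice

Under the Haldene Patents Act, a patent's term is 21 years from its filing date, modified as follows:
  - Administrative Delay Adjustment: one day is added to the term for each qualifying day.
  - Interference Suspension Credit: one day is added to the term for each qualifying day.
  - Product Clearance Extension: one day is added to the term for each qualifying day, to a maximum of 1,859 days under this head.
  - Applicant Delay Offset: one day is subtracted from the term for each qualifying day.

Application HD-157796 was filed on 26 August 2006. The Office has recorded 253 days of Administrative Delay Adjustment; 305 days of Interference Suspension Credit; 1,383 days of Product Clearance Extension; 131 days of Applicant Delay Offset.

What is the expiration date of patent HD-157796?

2032-08-09

Base term: filing date + 21 years → 26 August 2027.
Administrative Delay Adjustment: +253 days → 5 May 2028.
Interference Suspension Credit: +305 days → 6 March 2029.
Product Clearance Extension: 1383 days (within the 1859-day cap) → +1383 days → 18 December 2032.
Applicant Delay Offset: −131 days → 9 August 2032.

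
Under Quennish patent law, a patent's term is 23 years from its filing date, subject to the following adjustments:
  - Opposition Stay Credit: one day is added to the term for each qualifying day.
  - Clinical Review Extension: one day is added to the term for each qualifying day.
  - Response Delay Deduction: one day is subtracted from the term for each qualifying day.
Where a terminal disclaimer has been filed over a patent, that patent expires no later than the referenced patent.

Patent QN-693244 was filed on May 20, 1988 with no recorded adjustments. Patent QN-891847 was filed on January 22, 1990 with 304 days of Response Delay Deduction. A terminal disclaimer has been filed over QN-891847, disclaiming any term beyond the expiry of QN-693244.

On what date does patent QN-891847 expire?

Natural term of QN-891847:
  Base: filing + 23 years → 22 January 2013.
  Response Delay Deduction: −304 days → 24 March 2012.
Expiry of referenced patent QN-693244:
  Base: filing + 23 years → 20 May 2011.
Terminal disclaimer: QN-891847 expires on the earlier of 24 March 2012 and 20 May 2011.

May 20, 2011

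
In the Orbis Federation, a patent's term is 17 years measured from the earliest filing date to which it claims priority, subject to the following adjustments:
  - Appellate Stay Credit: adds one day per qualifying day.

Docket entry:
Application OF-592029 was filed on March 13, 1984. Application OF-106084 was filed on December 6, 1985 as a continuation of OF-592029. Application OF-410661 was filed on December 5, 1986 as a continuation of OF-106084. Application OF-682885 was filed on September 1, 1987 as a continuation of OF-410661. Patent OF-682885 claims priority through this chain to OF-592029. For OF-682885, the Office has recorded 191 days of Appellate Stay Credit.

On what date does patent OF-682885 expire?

Earliest priority filing: 13 March 1984.
Base term: 13 March 1984 + 17 years → 13 March 2001.
Appellate Stay Credit: +191 days → 20 September 2001.

2001-09-20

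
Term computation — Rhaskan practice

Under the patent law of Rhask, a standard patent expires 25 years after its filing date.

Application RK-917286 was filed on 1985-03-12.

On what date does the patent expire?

Filing date + 25 years → 12 March 2010.

2010-03-12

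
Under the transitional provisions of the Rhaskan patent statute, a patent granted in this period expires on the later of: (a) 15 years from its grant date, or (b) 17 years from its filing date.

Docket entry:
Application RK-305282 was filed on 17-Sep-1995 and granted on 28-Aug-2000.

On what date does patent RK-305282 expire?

(a) grant + 15 years → 28 August 2015.
(b) filing + 17 years → 17 September 2012.
Later of the two: 28 August 2015.

August 28, 2015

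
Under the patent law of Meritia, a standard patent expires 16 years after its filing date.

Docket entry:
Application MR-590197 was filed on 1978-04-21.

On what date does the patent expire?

Filing date + 16 years → 21 April 1994.

April 21, 1994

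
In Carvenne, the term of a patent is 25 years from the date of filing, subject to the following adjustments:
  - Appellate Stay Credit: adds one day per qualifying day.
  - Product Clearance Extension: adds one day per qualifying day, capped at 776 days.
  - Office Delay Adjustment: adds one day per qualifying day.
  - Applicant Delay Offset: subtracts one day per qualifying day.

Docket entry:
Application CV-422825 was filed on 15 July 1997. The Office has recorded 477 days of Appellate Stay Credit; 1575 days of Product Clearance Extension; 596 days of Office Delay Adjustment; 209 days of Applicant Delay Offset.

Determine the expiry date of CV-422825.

January 10, 2027

Base term: filing date + 25 years → 15 July 2022.
Appellate Stay Credit: +477 days → 4 November 2023.
Product Clearance Extension: 1575 days claimed exceeds the 776-day cap, so +776 days → 19 December 2025.
Office Delay Adjustment: +596 days → 7 August 2027.
Applicant Delay Offset: −209 days → 10 January 2027.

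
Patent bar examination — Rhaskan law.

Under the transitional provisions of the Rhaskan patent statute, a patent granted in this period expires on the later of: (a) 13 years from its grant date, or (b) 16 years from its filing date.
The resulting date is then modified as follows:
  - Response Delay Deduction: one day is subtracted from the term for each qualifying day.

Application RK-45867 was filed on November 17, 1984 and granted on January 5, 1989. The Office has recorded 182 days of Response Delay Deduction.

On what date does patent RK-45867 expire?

(a) grant + 13 years → 5 January 2002.
(b) filing + 16 years → 17 November 2000.
Later of the two: 5 January 2002.
Response Delay Deduction: −182 days → 7 July 2001.

July 7, 2001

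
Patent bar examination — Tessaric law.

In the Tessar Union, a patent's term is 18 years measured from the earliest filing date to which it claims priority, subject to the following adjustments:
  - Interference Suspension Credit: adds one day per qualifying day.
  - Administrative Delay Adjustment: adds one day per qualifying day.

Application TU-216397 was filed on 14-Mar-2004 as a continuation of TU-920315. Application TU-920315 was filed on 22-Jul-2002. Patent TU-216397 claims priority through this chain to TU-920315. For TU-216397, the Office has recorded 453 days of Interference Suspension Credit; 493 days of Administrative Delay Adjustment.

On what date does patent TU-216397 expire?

2023-02-23

Earliest priority filing: 22 July 2002.
Base term: 22 July 2002 + 18 years → 22 July 2020.
Interference Suspension Credit: +453 days → 18 October 2021.
Administrative Delay Adjustment: +493 days → 23 February 2023.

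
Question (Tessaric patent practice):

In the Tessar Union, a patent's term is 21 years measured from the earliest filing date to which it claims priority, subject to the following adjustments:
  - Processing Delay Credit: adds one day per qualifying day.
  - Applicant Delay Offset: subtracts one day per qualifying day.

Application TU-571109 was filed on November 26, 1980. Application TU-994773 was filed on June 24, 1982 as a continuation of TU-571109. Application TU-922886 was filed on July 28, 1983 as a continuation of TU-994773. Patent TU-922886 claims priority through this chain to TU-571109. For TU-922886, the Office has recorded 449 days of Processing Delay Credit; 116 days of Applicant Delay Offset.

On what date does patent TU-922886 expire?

October 25, 2002

Earliest priority filing: 26 November 1980.
Base term: 26 November 1980 + 21 years → 26 November 2001.
Processing Delay Credit: +449 days → 18 February 2003.
Applicant Delay Offset: −116 days → 25 October 2002.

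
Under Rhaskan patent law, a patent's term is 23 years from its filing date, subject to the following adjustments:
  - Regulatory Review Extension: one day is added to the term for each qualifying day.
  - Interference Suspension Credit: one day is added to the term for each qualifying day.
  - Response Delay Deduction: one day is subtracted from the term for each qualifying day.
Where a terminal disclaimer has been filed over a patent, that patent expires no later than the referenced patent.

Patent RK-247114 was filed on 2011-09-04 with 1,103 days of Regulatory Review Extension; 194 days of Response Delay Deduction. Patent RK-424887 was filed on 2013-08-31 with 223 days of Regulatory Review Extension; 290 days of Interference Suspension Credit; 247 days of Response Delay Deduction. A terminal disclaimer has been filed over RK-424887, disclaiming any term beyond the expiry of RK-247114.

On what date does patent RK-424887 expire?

March 1, 2037

Natural term of RK-424887:
  Base: filing + 23 years → 31 August 2036.
  Regulatory Review Extension: +223 days → 11 April 2037.
  Interference Suspension Credit: +290 days → 26 January 2038.
  Response Delay Deduction: −247 days → 24 May 2037.
Expiry of referenced patent RK-247114:
  Base: filing + 23 years → 4 September 2034.
  Regulatory Review Extension: +1103 days → 11 September 2037.
  Response Delay Deduction: −194 days → 1 March 2037.
Terminal disclaimer: RK-424887 expires on the earlier of 24 May 2037 and 1 March 2037.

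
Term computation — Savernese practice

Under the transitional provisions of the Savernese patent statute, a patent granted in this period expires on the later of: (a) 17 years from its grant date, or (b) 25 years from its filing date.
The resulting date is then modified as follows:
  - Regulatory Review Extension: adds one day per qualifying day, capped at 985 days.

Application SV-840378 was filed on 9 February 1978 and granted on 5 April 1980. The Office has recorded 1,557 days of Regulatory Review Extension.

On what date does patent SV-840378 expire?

2005-10-21

(a) grant + 17 years → 5 April 1997.
(b) filing + 25 years → 9 February 2003.
Later of the two: 9 February 2003.
Regulatory Review Extension: 1557 days claimed exceeds the 985-day cap, so +985 days → 21 October 2005.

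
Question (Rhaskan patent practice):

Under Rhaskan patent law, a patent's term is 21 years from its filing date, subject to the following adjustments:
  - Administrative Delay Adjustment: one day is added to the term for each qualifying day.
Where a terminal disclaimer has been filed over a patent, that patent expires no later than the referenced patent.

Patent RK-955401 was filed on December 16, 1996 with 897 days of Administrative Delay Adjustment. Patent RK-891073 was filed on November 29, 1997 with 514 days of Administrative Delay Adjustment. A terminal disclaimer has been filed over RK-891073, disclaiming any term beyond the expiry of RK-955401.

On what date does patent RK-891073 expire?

2020-04-26

Natural term of RK-891073:
  Base: filing + 21 years → 29 November 2018.
  Administrative Delay Adjustment: +514 days → 26 April 2020.
Expiry of referenced patent RK-955401:
  Base: filing + 21 years → 16 December 2017.
  Administrative Delay Adjustment: +897 days → 31 May 2020.
Terminal disclaimer: RK-891073 expires on the earlier of 26 April 2020 and 31 May 2020.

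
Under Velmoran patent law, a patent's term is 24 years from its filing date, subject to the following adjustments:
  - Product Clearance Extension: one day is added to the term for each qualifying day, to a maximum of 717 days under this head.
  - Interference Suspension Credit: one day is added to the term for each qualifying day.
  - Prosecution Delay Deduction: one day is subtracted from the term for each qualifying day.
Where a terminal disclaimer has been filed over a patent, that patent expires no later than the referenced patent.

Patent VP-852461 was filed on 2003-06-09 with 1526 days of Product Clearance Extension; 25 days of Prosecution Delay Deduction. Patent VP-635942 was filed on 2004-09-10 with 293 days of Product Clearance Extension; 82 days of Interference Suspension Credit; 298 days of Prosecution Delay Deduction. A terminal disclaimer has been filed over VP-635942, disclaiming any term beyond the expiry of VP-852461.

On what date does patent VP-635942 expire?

2028-11-26

Natural term of VP-635942:
  Base: filing + 24 years → 10 September 2028.
  Product Clearance Extension: 293 days (within the 717-day cap) → +293 days → 30 June 2029.
  Interference Suspension Credit: +82 days → 20 September 2029.
  Prosecution Delay Deduction: −298 days → 26 November 2028.
Expiry of referenced patent VP-852461:
  Base: filing + 24 years → 9 June 2027.
  Product Clearance Extension: 1526 days claimed exceeds the 717-day cap, so +717 days → 26 May 2029.
  Prosecution Delay Deduction: −25 days → 1 May 2029.
Terminal disclaimer: VP-635942 expires on the earlier of 26 November 2028 and 1 May 2029.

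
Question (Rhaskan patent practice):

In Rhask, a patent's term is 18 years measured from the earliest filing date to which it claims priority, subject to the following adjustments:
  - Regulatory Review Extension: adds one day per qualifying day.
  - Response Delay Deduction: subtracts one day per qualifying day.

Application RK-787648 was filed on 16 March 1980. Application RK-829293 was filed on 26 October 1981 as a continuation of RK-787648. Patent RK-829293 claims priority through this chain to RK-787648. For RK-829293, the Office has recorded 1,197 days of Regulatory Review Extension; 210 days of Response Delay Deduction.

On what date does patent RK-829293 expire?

Earliest priority filing: 16 March 1980.
Base term: 16 March 1980 + 18 years → 16 March 1998.
Regulatory Review Extension: +1197 days → 25 June 2001.
Response Delay Deduction: −210 days → 27 November 2000.

2000-11-27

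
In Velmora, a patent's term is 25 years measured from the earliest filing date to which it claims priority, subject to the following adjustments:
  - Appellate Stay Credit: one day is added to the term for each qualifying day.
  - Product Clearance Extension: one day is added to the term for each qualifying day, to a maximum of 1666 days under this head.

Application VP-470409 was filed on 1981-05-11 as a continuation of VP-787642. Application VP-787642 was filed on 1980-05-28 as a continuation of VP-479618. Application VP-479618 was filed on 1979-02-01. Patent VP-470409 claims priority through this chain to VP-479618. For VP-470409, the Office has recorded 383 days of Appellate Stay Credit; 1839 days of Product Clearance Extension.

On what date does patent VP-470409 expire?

Earliest priority filing: 1 February 1979.
Base term: 1 February 1979 + 25 years → 1 February 2004.
Appellate Stay Credit: +383 days → 18 February 2005.
Product Clearance Extension: 1839 days claimed exceeds the 1666-day cap, so +1666 days → 11 September 2009.

2009-09-11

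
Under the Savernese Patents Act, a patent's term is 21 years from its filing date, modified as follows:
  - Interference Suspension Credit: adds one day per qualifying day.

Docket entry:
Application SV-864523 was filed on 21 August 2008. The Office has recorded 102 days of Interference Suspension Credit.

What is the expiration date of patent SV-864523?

2029-12-01

Base term: filing date + 21 years → 21 August 2029.
Interference Suspension Credit: +102 days → 1 December 2029.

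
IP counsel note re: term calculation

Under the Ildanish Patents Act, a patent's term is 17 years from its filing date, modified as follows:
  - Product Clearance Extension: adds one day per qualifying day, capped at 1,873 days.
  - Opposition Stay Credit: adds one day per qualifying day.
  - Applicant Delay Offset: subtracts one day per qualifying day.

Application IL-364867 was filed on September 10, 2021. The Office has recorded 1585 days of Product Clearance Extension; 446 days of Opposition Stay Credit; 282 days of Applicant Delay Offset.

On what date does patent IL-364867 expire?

June 25, 2043

Base term: filing date + 17 years → 10 September 2038.
Product Clearance Extension: 1585 days (within the 1873-day cap) → +1585 days → 12 January 2043.
Opposition Stay Credit: +446 days → 2 April 2044.
Applicant Delay Offset: −282 days → 25 June 2043.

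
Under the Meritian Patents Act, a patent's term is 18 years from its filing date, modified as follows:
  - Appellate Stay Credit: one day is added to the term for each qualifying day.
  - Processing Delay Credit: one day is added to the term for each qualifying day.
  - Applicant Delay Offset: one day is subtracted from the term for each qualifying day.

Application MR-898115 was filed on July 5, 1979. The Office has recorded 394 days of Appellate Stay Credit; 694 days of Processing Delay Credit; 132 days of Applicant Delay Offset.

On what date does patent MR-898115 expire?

Base term: filing date + 18 years → 5 July 1997.
Appellate Stay Credit: +394 days → 3 August 1998.
Processing Delay Credit: +694 days → 27 June 2000.
Applicant Delay Offset: −132 days → 16 February 2000.

2000-02-16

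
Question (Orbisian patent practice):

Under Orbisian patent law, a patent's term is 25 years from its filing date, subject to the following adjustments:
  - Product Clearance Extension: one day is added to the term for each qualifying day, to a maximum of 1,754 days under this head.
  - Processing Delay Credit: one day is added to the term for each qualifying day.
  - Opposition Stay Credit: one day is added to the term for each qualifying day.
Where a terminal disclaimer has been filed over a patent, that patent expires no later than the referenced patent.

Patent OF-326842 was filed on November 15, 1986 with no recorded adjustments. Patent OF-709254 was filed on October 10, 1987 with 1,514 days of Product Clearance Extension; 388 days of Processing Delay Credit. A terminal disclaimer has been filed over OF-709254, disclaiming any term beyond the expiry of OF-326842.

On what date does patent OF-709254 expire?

November 15, 2011

Natural term of OF-709254:
  Base: filing + 25 years → 10 October 2012.
  Product Clearance Extension: 1514 days (within the 1754-day cap) → +1514 days → 2 December 2016.
  Processing Delay Credit: +388 days → 25 December 2017.
Expiry of referenced patent OF-326842:
  Base: filing + 25 years → 15 November 2011.
Terminal disclaimer: OF-709254 expires on the earlier of 25 December 2017 and 15 November 2011.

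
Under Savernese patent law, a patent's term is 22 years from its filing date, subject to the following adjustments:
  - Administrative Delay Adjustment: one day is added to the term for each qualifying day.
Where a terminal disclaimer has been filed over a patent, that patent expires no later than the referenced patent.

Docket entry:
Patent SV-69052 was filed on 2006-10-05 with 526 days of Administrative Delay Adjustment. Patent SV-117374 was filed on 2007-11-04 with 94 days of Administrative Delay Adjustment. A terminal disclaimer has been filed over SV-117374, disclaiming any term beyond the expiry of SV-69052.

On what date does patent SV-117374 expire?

2030-02-06

Natural term of SV-117374:
  Base: filing + 22 years → 4 November 2029.
  Administrative Delay Adjustment: +94 days → 6 February 2030.
Expiry of referenced patent SV-69052:
  Base: filing + 22 years → 5 October 2028.
  Administrative Delay Adjustment: +526 days → 15 March 2030.
Terminal disclaimer: SV-117374 expires on the earlier of 6 February 2030 and 15 March 2030.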